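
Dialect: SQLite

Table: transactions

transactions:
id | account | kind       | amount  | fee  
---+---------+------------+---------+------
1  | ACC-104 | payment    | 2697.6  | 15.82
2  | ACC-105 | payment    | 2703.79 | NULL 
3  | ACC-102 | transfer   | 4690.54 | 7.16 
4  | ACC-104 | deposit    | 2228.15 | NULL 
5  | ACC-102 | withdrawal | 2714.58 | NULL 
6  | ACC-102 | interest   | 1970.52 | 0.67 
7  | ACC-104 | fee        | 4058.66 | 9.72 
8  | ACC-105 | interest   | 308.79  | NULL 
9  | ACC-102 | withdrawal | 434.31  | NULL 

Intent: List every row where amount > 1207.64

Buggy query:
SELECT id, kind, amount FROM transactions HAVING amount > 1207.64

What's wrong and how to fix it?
Bug: HAVING filters the output of aggregation, but this query has no GROUP BY and no aggregate functions, so SQLite rejects it (HAVING clause on a non-aggregate query); the condition here is per row

Fix: Replace HAVING with WHERE since the condition applies to individual rows

Corrected query:
SELECT id, kind, amount FROM transactions WHERE amount > 1207.64

Result:
id | kind       | amount 
---+------------+--------
1  | payment    | 2697.6 
2  | payment    | 2703.79
3  | transfer   | 4690.54
4  | deposit    | 2228.15
5  | withdrawal | 2714.58
6  | interest   | 1970.52
7  | fee        | 4058.66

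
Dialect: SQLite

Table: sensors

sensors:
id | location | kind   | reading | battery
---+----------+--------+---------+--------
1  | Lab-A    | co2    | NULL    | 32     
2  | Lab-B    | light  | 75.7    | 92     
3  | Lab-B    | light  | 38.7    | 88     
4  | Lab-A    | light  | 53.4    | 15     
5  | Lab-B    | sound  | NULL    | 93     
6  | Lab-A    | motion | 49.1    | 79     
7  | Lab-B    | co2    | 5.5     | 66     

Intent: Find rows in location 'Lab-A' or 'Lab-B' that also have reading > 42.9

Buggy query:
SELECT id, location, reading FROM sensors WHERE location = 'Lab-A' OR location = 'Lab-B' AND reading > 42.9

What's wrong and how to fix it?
Bug: AND binds tighter than OR, so this parses as location = 'Lab-A' OR (location = 'Lab-B' AND reading > 42.9)

Fix: Add parentheses around the OR so the AND applies to both alternatives

Corrected query:
SELECT id, location, reading FROM sensors WHERE (location = 'Lab-A' OR location = 'Lab-B') AND reading > 42.9

Result:
id | location | reading
---+----------+--------
2  | Lab-B    | 75.7   
4  | Lab-A    | 53.4   
6  | Lab-A    | 49.1   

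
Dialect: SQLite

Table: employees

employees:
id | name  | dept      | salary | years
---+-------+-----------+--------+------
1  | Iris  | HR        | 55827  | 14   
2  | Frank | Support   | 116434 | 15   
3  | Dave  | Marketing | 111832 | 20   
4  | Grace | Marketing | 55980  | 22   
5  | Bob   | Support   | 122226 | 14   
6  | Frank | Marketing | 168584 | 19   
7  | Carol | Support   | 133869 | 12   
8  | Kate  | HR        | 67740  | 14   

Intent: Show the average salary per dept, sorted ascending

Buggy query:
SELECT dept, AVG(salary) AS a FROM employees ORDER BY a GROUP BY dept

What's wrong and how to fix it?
Bug: GROUP BY must precede ORDER BY

Fix: Move ORDER BY to the end, after GROUP BY

Corrected query:
SELECT dept, AVG(salary) AS a FROM employees GROUP BY dept ORDER BY a

Result:
dept      | a            
----------+--------------
HR        | 61783.5      
Marketing | 112132       
Support   | 124176.333333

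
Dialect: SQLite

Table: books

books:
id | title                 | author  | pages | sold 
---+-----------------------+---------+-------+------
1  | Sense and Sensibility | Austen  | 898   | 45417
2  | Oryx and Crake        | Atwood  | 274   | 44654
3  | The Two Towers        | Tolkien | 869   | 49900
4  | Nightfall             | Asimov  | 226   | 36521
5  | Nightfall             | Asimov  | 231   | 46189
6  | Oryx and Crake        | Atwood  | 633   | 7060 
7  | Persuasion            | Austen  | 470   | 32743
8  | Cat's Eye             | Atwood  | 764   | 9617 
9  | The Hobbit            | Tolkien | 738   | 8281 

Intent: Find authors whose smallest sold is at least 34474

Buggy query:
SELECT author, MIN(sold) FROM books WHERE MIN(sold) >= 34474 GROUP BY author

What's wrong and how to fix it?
Bug: Aggregates like MIN are computed per group after WHERE runs

Fix: Replace WHERE with HAVING after the GROUP BY

Corrected query:
SELECT author, MIN(sold) FROM books GROUP BY author HAVING MIN(sold) >= 34474

Result:
author | MIN(sold)
-------+----------
Asimov | 36521    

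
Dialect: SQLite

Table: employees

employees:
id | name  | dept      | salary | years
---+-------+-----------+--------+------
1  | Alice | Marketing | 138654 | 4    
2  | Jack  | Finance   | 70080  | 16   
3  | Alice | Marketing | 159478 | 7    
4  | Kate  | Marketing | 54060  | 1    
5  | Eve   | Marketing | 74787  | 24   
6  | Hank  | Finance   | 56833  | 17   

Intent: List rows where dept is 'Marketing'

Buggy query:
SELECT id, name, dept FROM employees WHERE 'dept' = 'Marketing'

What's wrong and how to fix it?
Bug: 'dept' in single quotes is a string literal, not the column; the comparison is literal-vs-literal and never true

Fix: Reference the column as dept without single quotes

Corrected query:
SELECT id, name, dept FROM employees WHERE dept = 'Marketing'

Result:
id | name  | dept     
---+-------+----------
1  | Alice | Marketing
3  | Alice | Marketing
4  | Kate  | Marketing
5  | Eve   | Marketing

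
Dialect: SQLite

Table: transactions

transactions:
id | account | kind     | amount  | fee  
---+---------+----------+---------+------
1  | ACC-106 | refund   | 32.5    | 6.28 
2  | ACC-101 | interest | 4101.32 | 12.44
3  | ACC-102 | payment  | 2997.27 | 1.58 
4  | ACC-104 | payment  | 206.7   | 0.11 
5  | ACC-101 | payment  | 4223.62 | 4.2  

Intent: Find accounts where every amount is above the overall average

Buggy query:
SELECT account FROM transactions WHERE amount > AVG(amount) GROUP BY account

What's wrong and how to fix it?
Bug: WHERE evaluates per row before aggregation, so AVG() is unavailable

Fix: Compute the overall average in a scalar subquery and compare each group's MIN against it in HAVING

Corrected query:
SELECT account FROM transactions GROUP BY account HAVING MIN(amount) > (SELECT AVG(amount) FROM transactions)

Result:
account
-------
ACC-101
ACC-102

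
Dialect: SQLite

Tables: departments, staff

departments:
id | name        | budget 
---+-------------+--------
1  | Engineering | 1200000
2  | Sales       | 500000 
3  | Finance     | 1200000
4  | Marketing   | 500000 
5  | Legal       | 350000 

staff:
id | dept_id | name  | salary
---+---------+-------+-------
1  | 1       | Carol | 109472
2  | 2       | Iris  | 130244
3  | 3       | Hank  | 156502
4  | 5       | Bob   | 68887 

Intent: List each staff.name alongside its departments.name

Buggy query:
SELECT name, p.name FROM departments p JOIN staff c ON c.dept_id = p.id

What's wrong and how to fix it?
Bug: 'name' exists in both joined tables, so the database can't tell which one is meant

Fix: Qualify the column with its table alias (c.name)

Corrected query:
SELECT c.name, p.name FROM departments p JOIN staff c ON c.dept_id = p.id

Result:
name  | name       
------+------------
Carol | Engineering
Iris  | Sales      
Hank  | Finance    
Bob   | Legal      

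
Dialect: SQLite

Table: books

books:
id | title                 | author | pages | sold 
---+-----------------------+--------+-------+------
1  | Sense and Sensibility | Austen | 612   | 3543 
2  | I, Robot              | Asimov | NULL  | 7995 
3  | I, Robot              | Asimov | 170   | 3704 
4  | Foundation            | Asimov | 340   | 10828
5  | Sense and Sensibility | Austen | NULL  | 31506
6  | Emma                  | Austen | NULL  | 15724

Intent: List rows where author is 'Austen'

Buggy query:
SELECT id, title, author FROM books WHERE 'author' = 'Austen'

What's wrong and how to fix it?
Bug: 'author' in single quotes is a string literal, not the column; the comparison is literal-vs-literal and never true

Fix: Reference the column as author without single quotes

Corrected query:
SELECT id, title, author FROM books WHERE author = 'Austen'

Result:
id | title                 | author
---+-----------------------+-------
1  | Sense and Sensibility | Austen
5  | Sense and Sensibility | Austen
6  | Emma                  | Austen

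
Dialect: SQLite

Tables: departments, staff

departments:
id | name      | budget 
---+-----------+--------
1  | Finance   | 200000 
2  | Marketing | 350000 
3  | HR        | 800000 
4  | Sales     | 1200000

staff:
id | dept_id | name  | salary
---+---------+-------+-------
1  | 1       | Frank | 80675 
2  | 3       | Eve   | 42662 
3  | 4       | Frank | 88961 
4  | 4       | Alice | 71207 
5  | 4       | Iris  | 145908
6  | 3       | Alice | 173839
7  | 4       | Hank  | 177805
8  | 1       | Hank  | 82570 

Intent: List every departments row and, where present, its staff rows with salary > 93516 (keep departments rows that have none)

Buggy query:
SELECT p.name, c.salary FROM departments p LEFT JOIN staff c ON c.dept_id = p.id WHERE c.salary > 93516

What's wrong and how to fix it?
Bug: Filtering c.salary in WHERE discards the NULL rows produced by LEFT JOIN, turning it into an inner join

Fix: Put 'c.salary > 93516' in the JOIN's ON clause instead of WHERE

Corrected query:
SELECT p.name, c.salary FROM departments p LEFT JOIN staff c ON c.dept_id = p.id AND c.salary > 93516

Result:
name      | salary
----------+-------
Finance   | NULL  
Marketing | NULL  
HR        | 173839
Sales     | 145908
Sales     | 177805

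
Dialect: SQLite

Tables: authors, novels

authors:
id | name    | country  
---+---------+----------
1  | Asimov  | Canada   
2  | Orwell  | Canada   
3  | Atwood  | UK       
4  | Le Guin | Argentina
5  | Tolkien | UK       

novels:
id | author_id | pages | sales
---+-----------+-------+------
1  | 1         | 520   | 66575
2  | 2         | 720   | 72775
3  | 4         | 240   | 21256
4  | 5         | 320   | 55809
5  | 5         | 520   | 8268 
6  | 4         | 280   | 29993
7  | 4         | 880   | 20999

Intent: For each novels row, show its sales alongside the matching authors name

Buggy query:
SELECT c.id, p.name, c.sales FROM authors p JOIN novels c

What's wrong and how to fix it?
Bug: Missing join condition: each novels row is matched to all authors rows instead of just its own

Fix: Specify the join condition linking the foreign key to the parent id

Corrected query:
SELECT c.id, p.name, c.sales FROM authors p JOIN novels c ON c.author_id = p.id

Result:
id | name    | sales
---+---------+------
1  | Asimov  | 66575
2  | Orwell  | 72775
3  | Le Guin | 21256
4  | Tolkien | 55809
5  | Tolkien | 8268 
6  | Le Guin | 29993
7  | Le Guin | 20999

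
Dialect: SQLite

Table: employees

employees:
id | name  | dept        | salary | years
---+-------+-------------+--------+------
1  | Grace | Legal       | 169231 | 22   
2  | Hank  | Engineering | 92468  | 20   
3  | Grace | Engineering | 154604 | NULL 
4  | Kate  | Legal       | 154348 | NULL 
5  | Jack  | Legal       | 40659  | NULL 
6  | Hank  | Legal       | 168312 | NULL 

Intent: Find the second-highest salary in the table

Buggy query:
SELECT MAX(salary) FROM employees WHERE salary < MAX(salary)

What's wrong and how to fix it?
Bug: The inner MAX is an aggregate inside WHERE, which is not allowed

Fix: Put the inner MAX in a scalar subquery

Corrected query:
SELECT MAX(salary) FROM employees WHERE salary < (SELECT MAX(salary) FROM employees)

Result:
MAX(salary)
-----------
168312     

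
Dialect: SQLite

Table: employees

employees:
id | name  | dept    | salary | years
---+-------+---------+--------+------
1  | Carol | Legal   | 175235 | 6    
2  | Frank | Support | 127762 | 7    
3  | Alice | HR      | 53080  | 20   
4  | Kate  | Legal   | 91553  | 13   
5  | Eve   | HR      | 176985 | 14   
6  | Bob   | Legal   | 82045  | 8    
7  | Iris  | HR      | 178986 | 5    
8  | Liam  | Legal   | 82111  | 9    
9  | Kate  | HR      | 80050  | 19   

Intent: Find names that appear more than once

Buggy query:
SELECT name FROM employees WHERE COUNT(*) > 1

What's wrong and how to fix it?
Bug: WHERE can't reference COUNT(*); aggregates are computed after WHERE

Fix: Group first, then use HAVING for the count condition

Corrected query:
SELECT name FROM employees GROUP BY name HAVING COUNT(*) > 1

Result:
name
----
Kate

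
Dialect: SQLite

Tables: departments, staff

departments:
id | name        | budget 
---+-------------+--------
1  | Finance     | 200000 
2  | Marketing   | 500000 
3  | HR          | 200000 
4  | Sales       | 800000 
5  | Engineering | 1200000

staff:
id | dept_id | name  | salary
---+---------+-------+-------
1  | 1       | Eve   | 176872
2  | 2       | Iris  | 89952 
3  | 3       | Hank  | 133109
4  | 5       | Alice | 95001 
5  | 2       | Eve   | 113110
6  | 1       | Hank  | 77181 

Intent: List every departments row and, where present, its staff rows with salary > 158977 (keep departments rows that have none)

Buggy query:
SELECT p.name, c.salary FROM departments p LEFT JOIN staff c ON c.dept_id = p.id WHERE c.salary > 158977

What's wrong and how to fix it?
Bug: Filtering c.salary in WHERE discards the NULL rows produced by LEFT JOIN, turning it into an inner join

Fix: Move the right-table condition into the ON clause so unmatched parents are kept

Corrected query:
SELECT p.name, c.salary FROM departments p LEFT JOIN staff c ON c.dept_id = p.id AND c.salary > 158977

Result:
name        | salary
------------+-------
Finance     | 176872
Marketing   | NULL  
HR          | NULL  
Sales       | NULL  
Engineering | NULL  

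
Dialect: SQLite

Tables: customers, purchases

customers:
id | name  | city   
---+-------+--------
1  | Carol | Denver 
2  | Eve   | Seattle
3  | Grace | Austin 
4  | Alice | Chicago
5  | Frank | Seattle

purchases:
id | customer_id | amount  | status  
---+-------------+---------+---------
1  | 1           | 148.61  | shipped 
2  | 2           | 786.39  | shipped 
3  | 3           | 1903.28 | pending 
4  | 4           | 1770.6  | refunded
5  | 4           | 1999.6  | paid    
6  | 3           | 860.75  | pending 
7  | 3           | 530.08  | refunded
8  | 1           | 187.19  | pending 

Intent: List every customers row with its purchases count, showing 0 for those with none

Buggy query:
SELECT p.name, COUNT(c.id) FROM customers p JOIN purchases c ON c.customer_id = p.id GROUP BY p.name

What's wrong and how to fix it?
Bug: INNER JOIN drops customers rows that have no matching purchases rows

Fix: Use LEFT JOIN so parents without children still appear (COUNT(c.id) gives 0)

Corrected query:
SELECT p.name, COUNT(c.id) FROM customers p LEFT JOIN purchases c ON c.customer_id = p.id GROUP BY p.name

Result:
name  | COUNT(c.id)
------+------------
Alice | 2          
Carol | 2          
Eve   | 1          
Frank | 0          
Grace | 3          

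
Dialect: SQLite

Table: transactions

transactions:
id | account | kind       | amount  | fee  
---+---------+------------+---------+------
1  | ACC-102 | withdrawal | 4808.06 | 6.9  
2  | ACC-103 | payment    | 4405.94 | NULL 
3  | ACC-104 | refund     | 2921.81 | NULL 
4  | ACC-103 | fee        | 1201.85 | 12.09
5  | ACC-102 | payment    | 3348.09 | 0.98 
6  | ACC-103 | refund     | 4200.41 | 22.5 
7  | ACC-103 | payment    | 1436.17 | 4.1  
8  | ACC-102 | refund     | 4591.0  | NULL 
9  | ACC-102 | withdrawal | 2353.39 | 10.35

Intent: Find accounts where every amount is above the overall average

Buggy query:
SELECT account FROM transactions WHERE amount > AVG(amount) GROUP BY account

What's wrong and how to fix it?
Bug: WHERE evaluates per row before aggregation, so AVG() is unavailable

Fix: Compute the overall average in a scalar subquery and compare each group's MIN against it in HAVING

Corrected query:
SELECT account FROM transactions GROUP BY account HAVING MIN(amount) > (SELECT AVG(amount) FROM transactions)

Result:
(no rows)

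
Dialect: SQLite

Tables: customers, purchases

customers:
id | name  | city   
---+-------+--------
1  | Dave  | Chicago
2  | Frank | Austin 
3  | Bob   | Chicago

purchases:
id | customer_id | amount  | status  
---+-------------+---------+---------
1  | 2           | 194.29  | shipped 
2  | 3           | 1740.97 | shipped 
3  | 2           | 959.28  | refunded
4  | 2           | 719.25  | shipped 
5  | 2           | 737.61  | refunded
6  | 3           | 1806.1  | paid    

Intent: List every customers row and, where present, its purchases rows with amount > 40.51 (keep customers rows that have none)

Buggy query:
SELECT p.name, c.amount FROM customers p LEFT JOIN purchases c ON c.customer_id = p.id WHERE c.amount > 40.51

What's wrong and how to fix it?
Bug: A WHERE condition on the right-hand table after LEFT JOIN drops unmatched parents

Fix: Move the right-table condition into the ON clause so unmatched parents are kept

Corrected query:
SELECT p.name, c.amount FROM customers p LEFT JOIN purchases c ON c.customer_id = p.id AND c.amount > 40.51

Result:
name  | amount 
------+--------
Dave  | NULL   
Frank | 194.29 
Frank | 719.25 
Frank | 737.61 
Frank | 959.28 
Bob   | 1740.97
Bob   | 1806.1 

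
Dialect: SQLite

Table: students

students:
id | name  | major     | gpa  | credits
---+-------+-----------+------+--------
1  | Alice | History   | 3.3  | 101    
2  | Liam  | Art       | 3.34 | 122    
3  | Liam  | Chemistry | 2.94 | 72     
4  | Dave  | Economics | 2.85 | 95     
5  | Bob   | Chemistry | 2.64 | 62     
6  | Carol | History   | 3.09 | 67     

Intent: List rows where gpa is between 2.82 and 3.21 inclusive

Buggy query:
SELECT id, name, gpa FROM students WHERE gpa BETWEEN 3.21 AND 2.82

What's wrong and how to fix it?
Bug: BETWEEN expects the lower bound first; with 3.21 AND 2.82 the range is empty

Fix: Write BETWEEN 2.82 AND 3.21

Corrected query:
SELECT id, name, gpa FROM students WHERE gpa BETWEEN 2.82 AND 3.21

Result:
id | name  | gpa 
---+-------+-----
3  | Liam  | 2.94
4  | Dave  | 2.85
6  | Carol | 3.09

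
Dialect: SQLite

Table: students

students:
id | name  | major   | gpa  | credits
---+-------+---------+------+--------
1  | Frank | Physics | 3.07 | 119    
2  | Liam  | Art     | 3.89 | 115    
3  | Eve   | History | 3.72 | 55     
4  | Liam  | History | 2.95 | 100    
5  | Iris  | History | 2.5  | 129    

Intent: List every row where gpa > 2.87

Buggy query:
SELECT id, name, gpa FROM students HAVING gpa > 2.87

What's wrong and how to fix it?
Bug: HAVING filters the output of aggregation, but this query has no GROUP BY and no aggregate functions, so SQLite rejects it (HAVING clause on a non-aggregate query); the condition here is per row

Fix: Use WHERE for row-level filtering

Corrected query:
SELECT id, name, gpa FROM students WHERE gpa > 2.87

Result:
id | name  | gpa 
---+-------+-----
1  | Frank | 3.07
2  | Liam  | 3.89
3  | Eve   | 3.72
4  | Liam  | 2.95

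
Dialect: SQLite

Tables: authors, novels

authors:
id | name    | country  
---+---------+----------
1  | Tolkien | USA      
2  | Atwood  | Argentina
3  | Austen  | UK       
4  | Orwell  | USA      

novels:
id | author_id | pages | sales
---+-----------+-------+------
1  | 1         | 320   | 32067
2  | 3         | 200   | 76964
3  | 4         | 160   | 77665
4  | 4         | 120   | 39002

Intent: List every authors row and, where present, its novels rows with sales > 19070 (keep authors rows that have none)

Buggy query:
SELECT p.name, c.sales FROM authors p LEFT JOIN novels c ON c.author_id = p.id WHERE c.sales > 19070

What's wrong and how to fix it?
Bug: A WHERE condition on the right-hand table after LEFT JOIN drops unmatched parents

Fix: Put 'c.sales > 19070' in the JOIN's ON clause instead of WHERE

Corrected query:
SELECT p.name, c.sales FROM authors p LEFT JOIN novels c ON c.author_id = p.id AND c.sales > 19070

Result:
name    | sales
--------+------
Tolkien | 32067
Atwood  | NULL 
Austen  | 76964
Orwell  | 39002
Orwell  | 77665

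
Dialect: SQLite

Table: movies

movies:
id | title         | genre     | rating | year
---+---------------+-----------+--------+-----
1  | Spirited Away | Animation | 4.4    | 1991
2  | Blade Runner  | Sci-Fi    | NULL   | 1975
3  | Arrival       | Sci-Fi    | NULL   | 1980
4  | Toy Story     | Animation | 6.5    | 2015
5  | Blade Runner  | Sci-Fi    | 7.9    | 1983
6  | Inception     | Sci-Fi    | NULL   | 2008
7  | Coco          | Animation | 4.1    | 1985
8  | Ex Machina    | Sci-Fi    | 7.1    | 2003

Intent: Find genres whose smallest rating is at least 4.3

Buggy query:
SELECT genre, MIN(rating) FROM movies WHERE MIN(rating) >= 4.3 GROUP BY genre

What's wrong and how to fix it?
Bug: Aggregates like MIN are computed per group after WHERE runs

Fix: Use HAVING for the per-group MIN condition

Corrected query:
SELECT genre, MIN(rating) FROM movies GROUP BY genre HAVING MIN(rating) >= 4.3

Result:
genre  | MIN(rating)
-------+------------
Sci-Fi | 7.1        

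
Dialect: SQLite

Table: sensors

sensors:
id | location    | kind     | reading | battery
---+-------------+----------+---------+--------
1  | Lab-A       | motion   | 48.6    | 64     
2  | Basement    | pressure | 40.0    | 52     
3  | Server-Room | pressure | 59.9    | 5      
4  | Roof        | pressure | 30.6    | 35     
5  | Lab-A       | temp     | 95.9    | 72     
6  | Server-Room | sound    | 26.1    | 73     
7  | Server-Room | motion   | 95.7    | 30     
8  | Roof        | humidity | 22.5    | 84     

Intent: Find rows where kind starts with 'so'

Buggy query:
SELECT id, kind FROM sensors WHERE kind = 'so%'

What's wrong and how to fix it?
Bug: '=' compares the literal string including the % character; pattern matching needs LIKE

Fix: Replace '=' with LIKE so 'so%' is treated as a pattern

Corrected query:
SELECT id, kind FROM sensors WHERE kind LIKE 'so%'

Result:
id | kind 
---+------
6  | sound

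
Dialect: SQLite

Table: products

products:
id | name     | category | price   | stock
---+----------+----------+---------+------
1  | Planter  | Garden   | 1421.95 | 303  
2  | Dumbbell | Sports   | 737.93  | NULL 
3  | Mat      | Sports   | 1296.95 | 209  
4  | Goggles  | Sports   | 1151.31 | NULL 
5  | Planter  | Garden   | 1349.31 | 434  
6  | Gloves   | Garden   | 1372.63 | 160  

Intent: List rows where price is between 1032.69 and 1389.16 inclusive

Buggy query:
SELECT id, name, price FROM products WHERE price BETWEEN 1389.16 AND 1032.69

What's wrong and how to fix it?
Bug: The bounds are reversed; BETWEEN a AND b requires a <= b to match anything

Fix: Swap the bounds so the smaller value comes first

Corrected query:
SELECT id, name, price FROM products WHERE price BETWEEN 1032.69 AND 1389.16

Result:
id | name    | price  
---+---------+--------
3  | Mat     | 1296.95
4  | Goggles | 1151.31
5  | Planter | 1349.31
6  | Gloves  | 1372.63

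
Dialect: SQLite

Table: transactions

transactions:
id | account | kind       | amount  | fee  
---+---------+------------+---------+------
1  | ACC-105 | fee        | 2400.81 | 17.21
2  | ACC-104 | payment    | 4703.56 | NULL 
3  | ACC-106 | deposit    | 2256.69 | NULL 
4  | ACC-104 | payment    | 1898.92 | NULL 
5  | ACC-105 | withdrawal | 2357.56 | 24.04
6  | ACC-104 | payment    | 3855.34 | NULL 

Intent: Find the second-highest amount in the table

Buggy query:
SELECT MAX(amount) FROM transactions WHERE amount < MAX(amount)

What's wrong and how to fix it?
Bug: MAX(amount) on the right of the comparison is an aggregate-in-WHERE error

Fix: Put the inner MAX in a scalar subquery

Corrected query:
SELECT MAX(amount) FROM transactions WHERE amount < (SELECT MAX(amount) FROM transactions)

Result:
MAX(amount)
-----------
3855.34    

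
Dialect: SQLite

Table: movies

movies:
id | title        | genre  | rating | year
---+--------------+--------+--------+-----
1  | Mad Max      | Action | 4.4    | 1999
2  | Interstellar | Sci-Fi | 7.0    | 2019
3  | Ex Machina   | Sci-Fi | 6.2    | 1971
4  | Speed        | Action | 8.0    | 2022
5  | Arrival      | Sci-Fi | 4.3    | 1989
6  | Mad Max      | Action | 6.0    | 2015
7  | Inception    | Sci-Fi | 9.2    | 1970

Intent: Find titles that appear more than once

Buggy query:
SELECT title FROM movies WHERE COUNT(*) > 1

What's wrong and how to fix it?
Bug: COUNT(*) is an aggregate and cannot be used in WHERE

Fix: GROUP BY title, then filter groups with HAVING COUNT(*) > 1

Corrected query:
SELECT title FROM movies GROUP BY title HAVING COUNT(*) > 1

Result:
title  
-------
Mad Max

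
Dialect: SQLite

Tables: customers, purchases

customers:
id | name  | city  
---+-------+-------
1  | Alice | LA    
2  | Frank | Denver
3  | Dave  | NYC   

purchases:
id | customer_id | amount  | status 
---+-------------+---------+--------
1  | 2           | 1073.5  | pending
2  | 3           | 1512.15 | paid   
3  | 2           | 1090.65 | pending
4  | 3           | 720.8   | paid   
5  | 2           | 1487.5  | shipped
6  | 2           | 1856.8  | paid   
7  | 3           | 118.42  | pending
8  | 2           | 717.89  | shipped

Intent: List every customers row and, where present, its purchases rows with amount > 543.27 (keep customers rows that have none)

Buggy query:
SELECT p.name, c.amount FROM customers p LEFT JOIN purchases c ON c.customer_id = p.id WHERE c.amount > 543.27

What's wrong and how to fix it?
Bug: Filtering c.amount in WHERE discards the NULL rows produced by LEFT JOIN, turning it into an inner join

Fix: Move the right-table condition into the ON clause so unmatched parents are kept

Corrected query:
SELECT p.name, c.amount FROM customers p LEFT JOIN purchases c ON c.customer_id = p.id AND c.amount > 543.27

Result:
name  | amount 
------+--------
Alice | NULL   
Frank | 717.89 
Frank | 1073.5 
Frank | 1090.65
Frank | 1487.5 
Frank | 1856.8 
Dave  | 720.8  
Dave  | 1512.15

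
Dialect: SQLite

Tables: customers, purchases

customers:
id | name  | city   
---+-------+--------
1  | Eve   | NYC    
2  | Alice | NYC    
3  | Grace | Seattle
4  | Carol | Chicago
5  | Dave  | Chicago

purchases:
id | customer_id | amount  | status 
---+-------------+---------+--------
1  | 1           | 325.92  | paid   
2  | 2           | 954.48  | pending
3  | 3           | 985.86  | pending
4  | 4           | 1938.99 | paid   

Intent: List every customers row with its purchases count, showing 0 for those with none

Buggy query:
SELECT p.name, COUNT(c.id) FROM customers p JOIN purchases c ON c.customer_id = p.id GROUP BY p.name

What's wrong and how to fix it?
Bug: An inner join excludes parents with zero children

Fix: Use LEFT JOIN so parents without children still appear (COUNT(c.id) gives 0)

Corrected query:
SELECT p.name, COUNT(c.id) FROM customers p LEFT JOIN purchases c ON c.customer_id = p.id GROUP BY p.name

Result:
name  | COUNT(c.id)
------+------------
Alice | 1          
Carol | 1          
Dave  | 0          
Eve   | 1          
Grace | 1          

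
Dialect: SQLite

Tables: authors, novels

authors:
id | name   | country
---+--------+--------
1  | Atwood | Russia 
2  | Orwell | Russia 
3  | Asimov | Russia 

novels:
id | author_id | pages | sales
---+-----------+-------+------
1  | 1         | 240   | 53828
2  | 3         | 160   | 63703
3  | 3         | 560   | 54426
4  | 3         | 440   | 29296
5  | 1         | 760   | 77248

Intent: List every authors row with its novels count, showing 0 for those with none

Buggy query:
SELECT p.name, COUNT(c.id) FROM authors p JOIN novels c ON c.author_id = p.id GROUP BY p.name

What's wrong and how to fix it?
Bug: INNER JOIN drops authors rows that have no matching novels rows

Fix: Switch to LEFT JOIN to retain unmatched parent rows

Corrected query:
SELECT p.name, COUNT(c.id) FROM authors p LEFT JOIN novels c ON c.author_id = p.id GROUP BY p.name

Result:
name   | COUNT(c.id)
-------+------------
Asimov | 3          
Atwood | 2          
Orwell | 0          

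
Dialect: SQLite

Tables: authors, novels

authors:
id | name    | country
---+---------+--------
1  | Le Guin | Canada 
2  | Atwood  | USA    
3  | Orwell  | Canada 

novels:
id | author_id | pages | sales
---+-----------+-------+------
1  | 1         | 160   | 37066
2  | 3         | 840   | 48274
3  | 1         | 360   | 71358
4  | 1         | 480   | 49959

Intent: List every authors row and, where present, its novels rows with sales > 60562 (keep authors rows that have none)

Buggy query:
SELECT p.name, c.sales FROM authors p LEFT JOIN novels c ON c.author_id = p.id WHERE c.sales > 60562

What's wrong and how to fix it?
Bug: Filtering c.sales in WHERE discards the NULL rows produced by LEFT JOIN, turning it into an inner join

Fix: Move the right-table condition into the ON clause so unmatched parents are kept

Corrected query:
SELECT p.name, c.sales FROM authors p LEFT JOIN novels c ON c.author_id = p.id AND c.sales > 60562

Result:
name    | sales
--------+------
Le Guin | 71358
Atwood  | NULL 
Orwell  | NULL 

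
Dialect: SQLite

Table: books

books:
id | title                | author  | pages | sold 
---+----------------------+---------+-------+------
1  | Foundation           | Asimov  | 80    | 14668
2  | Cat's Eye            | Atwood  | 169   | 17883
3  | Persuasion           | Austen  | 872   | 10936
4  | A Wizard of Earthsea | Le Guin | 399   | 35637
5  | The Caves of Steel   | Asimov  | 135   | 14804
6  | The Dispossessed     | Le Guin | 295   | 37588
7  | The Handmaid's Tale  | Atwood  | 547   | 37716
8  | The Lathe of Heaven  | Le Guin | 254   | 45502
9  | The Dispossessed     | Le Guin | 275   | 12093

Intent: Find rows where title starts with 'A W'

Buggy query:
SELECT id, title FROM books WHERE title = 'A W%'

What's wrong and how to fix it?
Bug: Wildcards only work with LIKE; '=' treats '%' as a literal character

Fix: Use LIKE for wildcard pattern matching

Corrected query:
SELECT id, title FROM books WHERE title LIKE 'A W%'

Result:
id | title               
---+---------------------
4  | A Wizard of Earthsea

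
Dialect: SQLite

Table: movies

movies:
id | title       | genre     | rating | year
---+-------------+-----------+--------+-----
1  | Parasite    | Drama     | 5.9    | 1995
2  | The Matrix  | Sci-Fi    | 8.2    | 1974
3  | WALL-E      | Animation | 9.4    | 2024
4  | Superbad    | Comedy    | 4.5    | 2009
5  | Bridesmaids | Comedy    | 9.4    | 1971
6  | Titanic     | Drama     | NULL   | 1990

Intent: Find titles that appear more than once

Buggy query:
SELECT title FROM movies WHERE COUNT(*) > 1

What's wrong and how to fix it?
Bug: COUNT(*) is an aggregate and cannot be used in WHERE

Fix: Group first, then use HAVING for the count condition

Corrected query:
SELECT title FROM movies GROUP BY title HAVING COUNT(*) > 1

Result:
(no rows)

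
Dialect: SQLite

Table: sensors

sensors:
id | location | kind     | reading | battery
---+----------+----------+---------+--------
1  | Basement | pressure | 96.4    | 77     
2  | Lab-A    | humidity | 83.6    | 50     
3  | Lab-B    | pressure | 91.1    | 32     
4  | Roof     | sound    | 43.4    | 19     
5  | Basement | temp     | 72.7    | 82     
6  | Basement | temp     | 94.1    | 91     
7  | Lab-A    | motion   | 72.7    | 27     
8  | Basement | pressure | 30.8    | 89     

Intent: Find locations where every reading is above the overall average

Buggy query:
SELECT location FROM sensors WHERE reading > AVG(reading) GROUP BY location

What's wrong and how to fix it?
Bug: AVG() is an aggregate; it can't sit directly in WHERE

Fix: Compute the overall average in a scalar subquery and compare each group's MIN against it in HAVING

Corrected query:
SELECT location FROM sensors GROUP BY location HAVING MIN(reading) > (SELECT AVG(reading) FROM sensors)

Result:
location
--------
Lab-B   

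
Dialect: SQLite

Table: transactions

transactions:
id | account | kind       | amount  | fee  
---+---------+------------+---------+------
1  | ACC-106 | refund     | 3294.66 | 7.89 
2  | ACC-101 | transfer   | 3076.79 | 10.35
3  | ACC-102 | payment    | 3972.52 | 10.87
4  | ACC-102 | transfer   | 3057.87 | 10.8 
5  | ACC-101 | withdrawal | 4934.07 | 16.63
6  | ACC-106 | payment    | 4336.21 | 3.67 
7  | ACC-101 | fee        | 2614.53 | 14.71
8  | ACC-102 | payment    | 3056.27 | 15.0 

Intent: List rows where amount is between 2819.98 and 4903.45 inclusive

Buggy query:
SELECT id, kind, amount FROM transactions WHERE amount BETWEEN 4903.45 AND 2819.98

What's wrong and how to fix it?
Bug: BETWEEN expects the lower bound first; with 4903.45 AND 2819.98 the range is empty

Fix: Swap the bounds so the smaller value comes first

Corrected query:
SELECT id, kind, amount FROM transactions WHERE amount BETWEEN 2819.98 AND 4903.45

Result:
id | kind     | amount 
---+----------+--------
1  | refund   | 3294.66
2  | transfer | 3076.79
3  | payment  | 3972.52
4  | transfer | 3057.87
6  | payment  | 4336.21
8  | payment  | 3056.27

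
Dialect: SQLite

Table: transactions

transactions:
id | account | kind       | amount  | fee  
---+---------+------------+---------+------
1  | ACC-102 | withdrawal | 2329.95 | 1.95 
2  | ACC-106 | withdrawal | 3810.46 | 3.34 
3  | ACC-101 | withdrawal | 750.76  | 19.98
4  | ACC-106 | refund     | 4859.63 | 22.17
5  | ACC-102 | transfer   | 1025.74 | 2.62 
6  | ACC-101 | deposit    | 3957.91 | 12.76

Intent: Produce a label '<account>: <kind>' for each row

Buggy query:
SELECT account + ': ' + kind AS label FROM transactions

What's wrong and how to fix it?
Bug: SQLite uses || for string concatenation; + coerces text to numbers (yielding 0)

Fix: Replace + with || to concatenate text

Corrected query:
SELECT account || ': ' || kind AS label FROM transactions

Result:
label              
-------------------
ACC-102: withdrawal
ACC-106: withdrawal
ACC-101: withdrawal
ACC-106: refund    
ACC-102: transfer  
ACC-101: deposit   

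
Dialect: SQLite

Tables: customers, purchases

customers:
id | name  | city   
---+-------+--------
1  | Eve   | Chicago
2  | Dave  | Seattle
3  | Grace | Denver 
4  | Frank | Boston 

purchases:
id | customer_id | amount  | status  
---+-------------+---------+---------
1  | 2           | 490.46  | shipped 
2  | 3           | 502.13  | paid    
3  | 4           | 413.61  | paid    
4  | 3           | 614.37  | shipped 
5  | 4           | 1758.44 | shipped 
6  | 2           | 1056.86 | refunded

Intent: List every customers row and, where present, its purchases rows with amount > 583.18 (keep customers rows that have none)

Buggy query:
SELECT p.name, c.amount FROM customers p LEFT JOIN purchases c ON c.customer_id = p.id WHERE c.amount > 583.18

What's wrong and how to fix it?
Bug: A WHERE condition on the right-hand table after LEFT JOIN drops unmatched parents

Fix: Move the right-table condition into the ON clause so unmatched parents are kept

Corrected query:
SELECT p.name, c.amount FROM customers p LEFT JOIN purchases c ON c.customer_id = p.id AND c.amount > 583.18

Result:
name  | amount 
------+--------
Eve   | NULL   
Dave  | 1056.86
Grace | 614.37 
Frank | 1758.44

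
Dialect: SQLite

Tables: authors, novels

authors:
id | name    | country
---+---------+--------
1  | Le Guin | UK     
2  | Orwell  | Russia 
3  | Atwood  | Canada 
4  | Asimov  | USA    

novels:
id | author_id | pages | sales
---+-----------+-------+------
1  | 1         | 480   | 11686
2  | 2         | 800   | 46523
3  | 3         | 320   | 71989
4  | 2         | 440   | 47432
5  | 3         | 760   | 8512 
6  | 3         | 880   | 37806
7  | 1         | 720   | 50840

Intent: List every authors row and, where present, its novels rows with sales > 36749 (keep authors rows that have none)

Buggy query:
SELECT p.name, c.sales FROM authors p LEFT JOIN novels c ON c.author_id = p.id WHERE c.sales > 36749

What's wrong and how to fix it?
Bug: A WHERE condition on the right-hand table after LEFT JOIN drops unmatched parents

Fix: Put 'c.sales > 36749' in the JOIN's ON clause instead of WHERE

Corrected query:
SELECT p.name, c.sales FROM authors p LEFT JOIN novels c ON c.author_id = p.id AND c.sales > 36749

Result:
name    | sales
--------+------
Le Guin | 50840
Orwell  | 46523
Orwell  | 47432
Atwood  | 37806
Atwood  | 71989
Asimov  | NULL 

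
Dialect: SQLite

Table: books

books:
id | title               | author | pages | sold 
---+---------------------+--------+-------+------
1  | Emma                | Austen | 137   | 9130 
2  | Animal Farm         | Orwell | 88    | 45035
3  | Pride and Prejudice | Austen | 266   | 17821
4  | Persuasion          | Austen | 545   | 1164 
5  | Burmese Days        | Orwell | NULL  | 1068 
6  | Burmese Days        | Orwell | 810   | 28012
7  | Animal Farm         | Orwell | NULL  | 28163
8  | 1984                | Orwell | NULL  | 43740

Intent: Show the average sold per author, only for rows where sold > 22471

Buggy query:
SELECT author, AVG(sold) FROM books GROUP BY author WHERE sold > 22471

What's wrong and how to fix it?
Bug: WHERE cannot follow GROUP BY

Fix: Place WHERE between FROM and GROUP BY

Corrected query:
SELECT author, AVG(sold) FROM books WHERE sold > 22471 GROUP BY author

Result:
author | AVG(sold)
-------+----------
Orwell | 36237.5  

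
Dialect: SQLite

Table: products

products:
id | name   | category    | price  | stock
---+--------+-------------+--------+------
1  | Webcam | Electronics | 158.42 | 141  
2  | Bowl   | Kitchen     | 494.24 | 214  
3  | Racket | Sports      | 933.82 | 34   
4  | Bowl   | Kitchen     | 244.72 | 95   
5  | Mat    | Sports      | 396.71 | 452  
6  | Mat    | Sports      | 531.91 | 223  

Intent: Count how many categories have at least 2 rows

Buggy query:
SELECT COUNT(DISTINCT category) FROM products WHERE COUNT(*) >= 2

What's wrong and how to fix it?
Bug: WHERE filters individual rows, not groups, so a group-level COUNT is invalid there

Fix: Use a subquery that GROUPs and filters with HAVING, then count its rows

Corrected query:
SELECT COUNT(*) FROM (SELECT category FROM products GROUP BY category HAVING COUNT(*) >= 2)

Result:
COUNT(*)
--------
2       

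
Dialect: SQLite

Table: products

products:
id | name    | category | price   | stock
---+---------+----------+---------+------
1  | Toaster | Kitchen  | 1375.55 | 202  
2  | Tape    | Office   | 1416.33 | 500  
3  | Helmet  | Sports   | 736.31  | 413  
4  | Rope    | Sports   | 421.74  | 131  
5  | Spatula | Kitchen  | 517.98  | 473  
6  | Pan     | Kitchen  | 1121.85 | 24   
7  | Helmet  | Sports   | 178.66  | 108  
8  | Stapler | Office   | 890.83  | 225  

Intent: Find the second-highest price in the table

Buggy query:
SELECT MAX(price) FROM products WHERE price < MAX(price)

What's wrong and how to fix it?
Bug: The inner MAX is an aggregate inside WHERE, which is not allowed

Fix: Compute the overall MAX in a subquery, then take MAX of rows below it

Corrected query:
SELECT MAX(price) FROM products WHERE price < (SELECT MAX(price) FROM products)

Result:
MAX(price)
----------
1375.55   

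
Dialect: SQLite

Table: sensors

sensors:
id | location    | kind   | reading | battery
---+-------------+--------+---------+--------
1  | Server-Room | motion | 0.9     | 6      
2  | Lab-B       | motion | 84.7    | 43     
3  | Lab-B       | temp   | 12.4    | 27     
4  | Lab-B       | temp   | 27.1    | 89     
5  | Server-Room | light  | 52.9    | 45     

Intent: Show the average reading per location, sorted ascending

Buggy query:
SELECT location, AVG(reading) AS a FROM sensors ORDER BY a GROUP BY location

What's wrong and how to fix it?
Bug: GROUP BY must precede ORDER BY

Fix: Move ORDER BY to the end, after GROUP BY

Corrected query:
SELECT location, AVG(reading) AS a FROM sensors GROUP BY location ORDER BY a

Result:
location    | a   
------------+-----
Server-Room | 26.9
Lab-B       | 41.4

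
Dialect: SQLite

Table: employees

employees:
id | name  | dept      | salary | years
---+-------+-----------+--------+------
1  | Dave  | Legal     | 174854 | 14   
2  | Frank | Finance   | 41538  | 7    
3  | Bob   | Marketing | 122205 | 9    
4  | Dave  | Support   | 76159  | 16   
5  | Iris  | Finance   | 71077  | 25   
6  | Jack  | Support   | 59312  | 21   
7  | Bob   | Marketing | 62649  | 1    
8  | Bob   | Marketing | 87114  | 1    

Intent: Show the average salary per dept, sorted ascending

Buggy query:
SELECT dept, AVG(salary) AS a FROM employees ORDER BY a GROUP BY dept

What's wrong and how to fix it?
Bug: ORDER BY appears before GROUP BY; SQL clause order requires GROUP BY first

Fix: Reorder: SELECT … FROM … GROUP BY … ORDER BY …

Corrected query:
SELECT dept, AVG(salary) AS a FROM employees GROUP BY dept ORDER BY a

Result:
dept      | a      
----------+--------
Finance   | 56307.5
Support   | 67735.5
Marketing | 90656  
Legal     | 174854 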